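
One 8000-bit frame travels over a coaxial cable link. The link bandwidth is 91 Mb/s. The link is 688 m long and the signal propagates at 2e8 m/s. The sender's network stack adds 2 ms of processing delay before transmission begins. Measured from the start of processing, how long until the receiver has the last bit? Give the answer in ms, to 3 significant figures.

Transmission delay = L/R = 8000 / 91000000 = 0.0879121 ms.
Propagation delay = d/s = 688 m / 200000000 m/s = 0.00344 ms.
Plus processing delay 2 ms = 2 ms.
Total = 2.09 ms.

2.09 ms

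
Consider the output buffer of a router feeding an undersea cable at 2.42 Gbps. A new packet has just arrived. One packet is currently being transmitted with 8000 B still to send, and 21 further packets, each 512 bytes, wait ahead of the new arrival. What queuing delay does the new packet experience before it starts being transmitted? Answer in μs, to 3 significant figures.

62.0 μs

Each queued packet: L/R = 4096/2420000000 = 1.69256 μs.
21 queued → 35.5438 μs.
Plus remaining 64000 bits of current packet: 26.4463 μs.
Queuing delay = 62.0 μs.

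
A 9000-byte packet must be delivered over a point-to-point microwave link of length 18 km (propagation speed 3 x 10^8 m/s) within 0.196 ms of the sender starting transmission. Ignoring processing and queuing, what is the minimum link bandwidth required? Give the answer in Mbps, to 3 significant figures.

529 Mbps

L = 72000 bits.
Propagation delay = 18000 / 300000000 = 0.06 ms.
Transmission budget = 0.196 − 0.06 = 0.136 ms.
R ≥ L / t_tx = 72000 bits / 0.000136 s = 529 Mbps.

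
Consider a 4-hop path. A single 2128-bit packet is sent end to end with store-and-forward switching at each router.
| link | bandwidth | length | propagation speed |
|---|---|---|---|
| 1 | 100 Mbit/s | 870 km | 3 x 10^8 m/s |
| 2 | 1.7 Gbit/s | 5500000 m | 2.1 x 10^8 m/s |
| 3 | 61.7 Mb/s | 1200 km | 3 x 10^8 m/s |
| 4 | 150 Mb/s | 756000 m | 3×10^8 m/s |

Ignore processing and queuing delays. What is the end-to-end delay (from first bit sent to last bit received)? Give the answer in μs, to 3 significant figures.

35700 μs

Transmission delays (L/R per hop): 21.28, 1.25176, 34.4895, 14.1867 μs; sum = 71.2079 μs.
Propagation delays (d/s per hop): 2900, 26190.5, 4000, 2520 μs; sum = 35610.5 μs.
End-to-end = 35700 μs.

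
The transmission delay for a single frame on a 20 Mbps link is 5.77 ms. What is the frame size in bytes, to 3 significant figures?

14400 bytes

L = R × t_tx = 20000000 b/s × 0.00577 s = 115400 bits.
In bytes: 115400 / 8 = 14400 bytes.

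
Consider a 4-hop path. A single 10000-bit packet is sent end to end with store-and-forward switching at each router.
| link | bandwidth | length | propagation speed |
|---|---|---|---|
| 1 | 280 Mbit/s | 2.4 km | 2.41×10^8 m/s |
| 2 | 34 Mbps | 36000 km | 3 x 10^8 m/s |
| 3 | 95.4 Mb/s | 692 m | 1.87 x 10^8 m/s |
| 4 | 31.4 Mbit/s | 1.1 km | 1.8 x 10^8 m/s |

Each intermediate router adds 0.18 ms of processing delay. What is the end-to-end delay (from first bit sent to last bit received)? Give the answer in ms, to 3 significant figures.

121 ms

Transmission delays (L/R per hop): 0.0357143, 0.294118, 0.104822, 0.318471 ms; sum = 0.753125 ms.
Propagation delays (d/s per hop): 0.00995851, 120, 0.00370053, 0.00611111 ms; sum = 120.02 ms.
Processing at 3 router(s): 3 × 0.18 ms = 0.54 ms.
End-to-end = 121 ms.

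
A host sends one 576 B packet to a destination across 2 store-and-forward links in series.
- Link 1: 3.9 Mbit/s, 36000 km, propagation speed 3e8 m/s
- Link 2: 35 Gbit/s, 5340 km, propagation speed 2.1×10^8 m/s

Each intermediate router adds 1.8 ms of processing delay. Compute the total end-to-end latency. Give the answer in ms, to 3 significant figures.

L = 576 × 8 = 4608 bits.
Transmission delays (L/R per hop): 1.18154, 0.000131657 ms; sum = 1.18167 ms.
Propagation delays (d/s per hop): 120, 25.4286 ms; sum = 145.429 ms.
Processing at 1 router(s): 1 × 1.8 ms = 1.8 ms.
End-to-end = 148 ms.

148 ms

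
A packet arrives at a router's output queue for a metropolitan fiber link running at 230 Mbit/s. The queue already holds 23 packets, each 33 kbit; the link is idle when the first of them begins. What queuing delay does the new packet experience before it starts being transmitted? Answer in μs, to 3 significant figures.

Each queued packet: L/R = 33000/230000000 = 143.478 μs.
23 queued → 3300 μs.
Queuing delay = 3300 μs.

3300 μs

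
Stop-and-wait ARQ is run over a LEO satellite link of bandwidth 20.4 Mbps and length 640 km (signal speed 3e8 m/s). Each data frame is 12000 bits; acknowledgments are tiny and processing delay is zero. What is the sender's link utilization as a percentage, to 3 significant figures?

12.1 %

t_tx = L/R = 12000/20400000 = 0.000588235 s.
t_prop = 640000/300000000 = 0.00213333 s; RTT = 0.00426667 s.
Cycle = t_tx + RTT = 0.0048549 s.
Utilization = t_tx / cycle = 0.000588235/0.0048549 = 12.1 %.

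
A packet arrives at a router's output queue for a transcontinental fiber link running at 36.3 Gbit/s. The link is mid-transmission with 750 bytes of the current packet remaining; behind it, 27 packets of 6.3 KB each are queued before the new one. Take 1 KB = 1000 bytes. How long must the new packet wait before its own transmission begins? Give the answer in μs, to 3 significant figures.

37.7 μs

Each queued packet: L/R = 50400/36300000000 = 1.38843 μs.
27 queued → 37.4876 μs.
Plus remaining 6000 bits of current packet: 0.165289 μs.
Queuing delay = 37.7 μs.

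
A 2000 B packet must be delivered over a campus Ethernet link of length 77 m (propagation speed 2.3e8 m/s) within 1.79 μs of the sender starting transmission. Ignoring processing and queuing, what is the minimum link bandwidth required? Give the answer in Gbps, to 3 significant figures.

11.0 Gbps

L = 16000 bits.
Propagation delay = 77 / 2.3e+08 = 0.334783 μs.
Transmission budget = 1.79 − 0.334783 = 1.45522 μs.
R ≥ L / t_tx = 16000 bits / 1.45522e-06 s = 11.0 Gbps.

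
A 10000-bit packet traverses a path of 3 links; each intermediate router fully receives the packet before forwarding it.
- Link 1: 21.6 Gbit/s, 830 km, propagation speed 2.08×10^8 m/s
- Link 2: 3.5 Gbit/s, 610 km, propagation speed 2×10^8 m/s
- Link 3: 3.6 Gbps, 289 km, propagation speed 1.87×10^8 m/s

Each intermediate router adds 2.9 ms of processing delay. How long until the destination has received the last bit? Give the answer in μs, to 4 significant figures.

Transmission delays (L/R per hop): 0.462963, 2.85714, 2.77778 μs; sum = 6.09788 μs.
Propagation delays (d/s per hop): 3990.38, 3050, 1545.45 μs; sum = 8585.84 μs.
Processing at 2 router(s): 2 × 2.9 ms = 5800 μs.
End-to-end = 14390 μs.

14390 μs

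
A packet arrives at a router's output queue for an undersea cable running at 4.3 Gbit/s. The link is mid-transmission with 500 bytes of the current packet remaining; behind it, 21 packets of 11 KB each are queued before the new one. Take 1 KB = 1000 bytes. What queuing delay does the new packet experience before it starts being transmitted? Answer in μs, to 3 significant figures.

Each queued packet: L/R = 88000/4300000000 = 20.4651 μs.
21 queued → 429.767 μs.
Plus remaining 4000 bits of current packet: 0.930233 μs.
Queuing delay = 431 μs.

431 μs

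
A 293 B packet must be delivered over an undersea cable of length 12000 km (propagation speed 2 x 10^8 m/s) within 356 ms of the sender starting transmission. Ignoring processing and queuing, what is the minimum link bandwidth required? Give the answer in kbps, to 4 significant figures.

L = 2344 bits.
Propagation delay = 12000000 / 200000000 = 60 ms.
Transmission budget = 356 − 60 = 296 ms.
R ≥ L / t_tx = 2344 bits / 0.296 s = 7.919 kbps.

7.919 kbps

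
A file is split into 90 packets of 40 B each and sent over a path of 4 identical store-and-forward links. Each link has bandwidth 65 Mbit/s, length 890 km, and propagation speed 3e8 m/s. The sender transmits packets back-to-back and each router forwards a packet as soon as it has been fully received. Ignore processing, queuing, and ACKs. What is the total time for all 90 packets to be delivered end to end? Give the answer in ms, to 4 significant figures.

Per-hop transmission t_tx = L/R = 320/65000000 = 0.00492308 ms.
Per-hop propagation t_prop = 890000/300000000 = 2.96667 ms.
Pipeline fill: first packet needs 4·t_tx to clear all hops; remaining 89 packets each add one t_tx.
Total = (4+90-1)·t_tx + 4·t_prop = 93·0.00492308 + 4·2.96667 = 12.32 ms.

12.32 ms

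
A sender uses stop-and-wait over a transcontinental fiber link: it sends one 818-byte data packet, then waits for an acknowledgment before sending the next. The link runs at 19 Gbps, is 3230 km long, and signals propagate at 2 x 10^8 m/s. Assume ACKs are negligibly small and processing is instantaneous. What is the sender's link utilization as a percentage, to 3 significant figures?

t_tx = L/R = 6544/19000000000 = 3.44421e-07 s.
t_prop = 3230000/200000000 = 0.01615 s; RTT = 0.0323 s.
Cycle = t_tx + RTT = 0.0323003 s.
Utilization = t_tx / cycle = 3.44421e-07/0.0323003 = 0.00107 %.

0.00107 %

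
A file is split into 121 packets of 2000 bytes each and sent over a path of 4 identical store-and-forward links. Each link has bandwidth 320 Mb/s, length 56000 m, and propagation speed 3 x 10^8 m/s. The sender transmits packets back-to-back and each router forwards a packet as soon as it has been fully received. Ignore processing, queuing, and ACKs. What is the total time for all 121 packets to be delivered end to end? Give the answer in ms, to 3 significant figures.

6.95 ms

Per-hop transmission t_tx = L/R = 16000/320000000 = 0.05 ms.
Per-hop propagation t_prop = 56000/300000000 = 0.186667 ms.
Pipeline fill: first packet needs 4·t_tx to clear all hops; remaining 120 packets each add one t_tx.
Total = (4+121-1)·t_tx + 4·t_prop = 124·0.05 + 4·0.186667 = 6.95 ms.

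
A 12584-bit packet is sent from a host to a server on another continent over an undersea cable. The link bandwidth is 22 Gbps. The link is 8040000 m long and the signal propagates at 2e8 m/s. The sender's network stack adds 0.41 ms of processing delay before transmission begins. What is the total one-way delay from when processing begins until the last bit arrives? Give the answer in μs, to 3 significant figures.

40600 μs

Transmission delay = L/R = 12584 / 22000000000 = 0.572 μs.
Propagation delay = d/s = 8040000 m / 200000000 m/s = 40200 μs.
Plus processing delay 0.41 ms = 410 μs.
Total = 40600 μs.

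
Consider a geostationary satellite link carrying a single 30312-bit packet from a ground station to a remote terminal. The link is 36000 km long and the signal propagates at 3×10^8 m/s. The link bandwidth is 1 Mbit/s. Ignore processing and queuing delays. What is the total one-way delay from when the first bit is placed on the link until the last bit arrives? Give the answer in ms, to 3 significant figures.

Transmission delay = L/R = 30312 / 1000000 = 30.312 ms.
Propagation delay = d/s = 36000000 m / 300000000 m/s = 120 ms.
Total = 150 ms.

150 ms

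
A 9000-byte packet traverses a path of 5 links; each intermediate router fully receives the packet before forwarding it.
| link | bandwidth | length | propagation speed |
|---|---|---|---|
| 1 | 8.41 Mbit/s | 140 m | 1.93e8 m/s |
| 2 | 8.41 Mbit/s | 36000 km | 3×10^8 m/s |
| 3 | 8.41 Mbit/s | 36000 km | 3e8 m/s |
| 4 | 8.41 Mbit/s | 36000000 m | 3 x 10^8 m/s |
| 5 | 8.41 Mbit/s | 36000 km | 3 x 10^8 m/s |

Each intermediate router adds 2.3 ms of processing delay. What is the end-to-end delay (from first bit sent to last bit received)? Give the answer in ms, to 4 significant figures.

532.0 ms

L = 9000 × 8 = 72000 bits.
Transmission delay per hop = L/R = 72000/8410000 = 8.56124 ms; 5 hops → 42.8062 ms.
Propagation delays (d/s per hop): 0.000725389, 120, 120, 120, 120 ms; sum = 480.001 ms.
Processing at 4 router(s): 4 × 2.3 ms = 9.2 ms.
End-to-end = 532.0 ms.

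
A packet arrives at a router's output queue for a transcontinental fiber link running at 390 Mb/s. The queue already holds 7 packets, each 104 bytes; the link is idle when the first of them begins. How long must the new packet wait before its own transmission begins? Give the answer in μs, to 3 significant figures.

Each queued packet: L/R = 832/390000000 = 2.13333 μs.
7 queued → 14.9333 μs.
Queuing delay = 14.9 μs.

14.9 μs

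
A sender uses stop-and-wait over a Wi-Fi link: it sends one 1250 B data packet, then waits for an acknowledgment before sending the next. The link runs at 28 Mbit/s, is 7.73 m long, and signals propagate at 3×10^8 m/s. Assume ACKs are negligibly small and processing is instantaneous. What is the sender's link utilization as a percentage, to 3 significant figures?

t_tx = L/R = 10000/28000000 = 0.000357143 s.
t_prop = 7.73/300000000 = 2.57667e-08 s; RTT = 5.15333e-08 s.
Cycle = t_tx + RTT = 0.000357194 s.
Utilization = t_tx / cycle = 0.000357143/0.000357194 = 100 %.

100 %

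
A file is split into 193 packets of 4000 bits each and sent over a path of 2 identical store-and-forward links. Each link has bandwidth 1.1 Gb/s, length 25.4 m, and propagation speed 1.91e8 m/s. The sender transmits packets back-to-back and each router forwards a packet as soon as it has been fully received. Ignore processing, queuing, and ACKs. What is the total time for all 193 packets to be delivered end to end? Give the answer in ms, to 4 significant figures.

0.7057 ms

Per-hop transmission t_tx = L/R = 4000/1100000000 = 0.00363636 ms.
Per-hop propagation t_prop = 25.4/191000000 = 0.000132984 ms.
Pipeline fill: first packet needs 2·t_tx to clear all hops; remaining 192 packets each add one t_tx.
Total = (2+193-1)·t_tx + 2·t_prop = 194·0.00363636 + 2·0.000132984 = 0.7057 ms.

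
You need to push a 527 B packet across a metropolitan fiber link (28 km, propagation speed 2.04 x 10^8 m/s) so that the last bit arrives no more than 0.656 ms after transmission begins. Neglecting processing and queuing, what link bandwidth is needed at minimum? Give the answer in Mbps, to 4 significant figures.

L = 4216 bits.
Propagation delay = 28000 / 204000000 = 0.137255 ms.
Transmission budget = 0.656 − 0.137255 = 0.518745 ms.
R ≥ L / t_tx = 4216 bits / 0.000518745 s = 8.127 Mbps.

8.127 Mbps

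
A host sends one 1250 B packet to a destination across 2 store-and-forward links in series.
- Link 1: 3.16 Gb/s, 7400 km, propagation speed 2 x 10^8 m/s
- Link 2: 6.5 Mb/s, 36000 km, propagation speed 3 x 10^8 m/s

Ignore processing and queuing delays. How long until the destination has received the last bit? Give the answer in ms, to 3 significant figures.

L = 1250 × 8 = 10000 bits.
Transmission delays (L/R per hop): 0.00316456, 1.53846 ms; sum = 1.54163 ms.
Propagation delays (d/s per hop): 37, 120 ms; sum = 157 ms.
End-to-end = 159 ms.

159 ms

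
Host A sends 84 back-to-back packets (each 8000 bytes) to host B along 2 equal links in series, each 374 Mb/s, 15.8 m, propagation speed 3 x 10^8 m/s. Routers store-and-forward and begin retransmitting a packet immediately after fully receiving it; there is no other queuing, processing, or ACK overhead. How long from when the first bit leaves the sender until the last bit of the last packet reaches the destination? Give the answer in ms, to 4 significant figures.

14.55 ms

Per-hop transmission t_tx = L/R = 64000/374000000 = 0.171123 ms.
Per-hop propagation t_prop = 15.8/300000000 = 5.26667e-05 ms.
Pipeline fill: first packet needs 2·t_tx to clear all hops; remaining 83 packets each add one t_tx.
Total = (2+84-1)·t_tx + 2·t_prop = 85·0.171123 + 2·5.26667e-05 = 14.55 ms.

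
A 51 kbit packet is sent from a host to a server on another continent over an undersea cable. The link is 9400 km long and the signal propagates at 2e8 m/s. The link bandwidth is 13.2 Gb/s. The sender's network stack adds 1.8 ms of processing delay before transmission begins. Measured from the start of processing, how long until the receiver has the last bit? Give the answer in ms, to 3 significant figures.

L = 51000 bits.
Transmission delay = L/R = 51000 / 13200000000 = 0.00386364 ms.
Propagation delay = d/s = 9400000 m / 200000000 m/s = 47 ms.
Plus processing delay 1.8 ms = 1.8 ms.
Total = 48.8 ms.

48.8 ms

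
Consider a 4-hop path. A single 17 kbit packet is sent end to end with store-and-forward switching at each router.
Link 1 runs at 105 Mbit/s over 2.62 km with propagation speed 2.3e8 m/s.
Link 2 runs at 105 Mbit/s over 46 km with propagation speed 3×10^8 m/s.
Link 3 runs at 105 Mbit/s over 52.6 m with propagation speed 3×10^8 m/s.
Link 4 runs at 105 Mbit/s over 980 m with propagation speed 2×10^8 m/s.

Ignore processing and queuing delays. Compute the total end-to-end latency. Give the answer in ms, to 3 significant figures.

0.817 ms

L = 17000 bits.
Transmission delay per hop = L/R = 17000/105000000 = 0.161905 ms; 4 hops → 0.647619 ms.
Propagation delays (d/s per hop): 0.0113913, 0.153333, 0.000175333, 0.0049 ms; sum = 0.1698 ms.
End-to-end = 0.817 ms.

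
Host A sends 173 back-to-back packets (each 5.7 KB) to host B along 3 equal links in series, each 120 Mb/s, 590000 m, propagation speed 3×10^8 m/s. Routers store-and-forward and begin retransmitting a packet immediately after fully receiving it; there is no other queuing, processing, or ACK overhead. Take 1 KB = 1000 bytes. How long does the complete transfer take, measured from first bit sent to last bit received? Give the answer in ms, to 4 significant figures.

72.40 ms

Per-hop transmission t_tx = L/R = 45600/120000000 = 0.38 ms.
Per-hop propagation t_prop = 590000/300000000 = 1.96667 ms.
Pipeline fill: first packet needs 3·t_tx to clear all hops; remaining 172 packets each add one t_tx.
Total = (3+173-1)·t_tx + 3·t_prop = 175·0.38 + 3·1.96667 = 72.40 ms.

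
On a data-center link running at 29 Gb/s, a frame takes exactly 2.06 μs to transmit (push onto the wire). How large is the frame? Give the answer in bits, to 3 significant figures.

59700 bits

L = R × t_tx = 29000000000 b/s × 2.06e-06 s = 59740 bits.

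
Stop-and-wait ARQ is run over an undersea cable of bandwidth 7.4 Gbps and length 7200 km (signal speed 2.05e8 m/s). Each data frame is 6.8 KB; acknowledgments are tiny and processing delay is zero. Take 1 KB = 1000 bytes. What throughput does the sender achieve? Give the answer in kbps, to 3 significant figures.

774 kbps

t_tx = L/R = 54400/7400000000 = 7.35135e-06 s.
t_prop = 7200000/2.05e+08 = 0.035122 s; RTT = 0.0702439 s.
Cycle = t_tx + RTT = 0.0702513 s.
Throughput = L / cycle = 54400 / 0.0702513 = 774 kbps.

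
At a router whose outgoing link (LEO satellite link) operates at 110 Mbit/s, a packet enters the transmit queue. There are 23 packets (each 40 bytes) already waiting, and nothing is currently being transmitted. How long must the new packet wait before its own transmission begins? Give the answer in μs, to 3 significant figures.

66.9 μs

Each queued packet: L/R = 320/110000000 = 2.90909 μs.
23 queued → 66.9091 μs.
Queuing delay = 66.9 μs.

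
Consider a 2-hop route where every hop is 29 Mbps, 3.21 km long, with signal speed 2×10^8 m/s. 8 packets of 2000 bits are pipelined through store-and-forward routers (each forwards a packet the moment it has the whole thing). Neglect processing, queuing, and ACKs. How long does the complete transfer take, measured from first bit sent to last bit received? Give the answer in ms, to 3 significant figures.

Per-hop transmission t_tx = L/R = 2000/29000000 = 0.0689655 ms.
Per-hop propagation t_prop = 3210/200000000 = 0.01605 ms.
Pipeline fill: first packet needs 2·t_tx to clear all hops; remaining 7 packets each add one t_tx.
Total = (2+8-1)·t_tx + 2·t_prop = 9·0.0689655 + 2·0.01605 = 0.653 ms.

0.653 ms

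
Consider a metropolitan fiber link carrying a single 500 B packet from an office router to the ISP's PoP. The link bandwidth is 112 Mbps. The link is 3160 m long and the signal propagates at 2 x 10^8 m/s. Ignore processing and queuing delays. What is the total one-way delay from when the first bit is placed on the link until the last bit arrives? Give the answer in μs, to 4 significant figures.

L = 500 × 8 = 4000 bits.
Transmission delay = L/R = 4000 / 112000000 = 35.7143 μs.
Propagation delay = d/s = 3160 m / 200000000 m/s = 15.8 μs.
Total = 51.51 μs.

51.51 μs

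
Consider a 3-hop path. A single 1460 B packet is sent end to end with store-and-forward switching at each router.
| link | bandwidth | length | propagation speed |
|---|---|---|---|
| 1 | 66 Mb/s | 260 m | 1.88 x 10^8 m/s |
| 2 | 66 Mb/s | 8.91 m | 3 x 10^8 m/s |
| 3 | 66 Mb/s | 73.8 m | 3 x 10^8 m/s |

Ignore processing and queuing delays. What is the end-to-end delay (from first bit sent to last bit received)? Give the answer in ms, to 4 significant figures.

0.5326 ms

L = 1460 × 8 = 11680 bits.
Transmission delay per hop = L/R = 11680/66000000 = 0.17697 ms; 3 hops → 0.530909 ms.
Propagation delays (d/s per hop): 0.00138298, 2.97e-05, 0.000246 ms; sum = 0.00165868 ms.
End-to-end = 0.5326 ms.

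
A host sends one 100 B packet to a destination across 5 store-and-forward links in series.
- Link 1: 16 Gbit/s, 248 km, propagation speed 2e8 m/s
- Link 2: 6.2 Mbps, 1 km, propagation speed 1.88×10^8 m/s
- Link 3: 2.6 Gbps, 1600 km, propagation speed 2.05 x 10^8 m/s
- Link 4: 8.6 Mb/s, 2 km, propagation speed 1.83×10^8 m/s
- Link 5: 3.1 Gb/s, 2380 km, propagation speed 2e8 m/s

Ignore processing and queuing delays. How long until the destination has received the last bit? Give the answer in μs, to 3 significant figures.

L = 100 × 8 = 800 bits.
Transmission delays (L/R per hop): 0.05, 129.032, 0.307692, 93.0233, 0.258065 μs; sum = 222.671 μs.
Propagation delays (d/s per hop): 1240, 5.31915, 7804.88, 10.929, 11900 μs; sum = 20961.1 μs.
End-to-end = 21200 μs.

21200 μs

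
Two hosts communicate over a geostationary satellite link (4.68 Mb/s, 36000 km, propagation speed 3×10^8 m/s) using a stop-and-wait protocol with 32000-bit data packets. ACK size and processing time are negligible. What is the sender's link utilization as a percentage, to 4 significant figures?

t_tx = L/R = 32000/4680000 = 0.00683761 s.
t_prop = 36000000/300000000 = 0.12 s; RTT = 0.24 s.
Cycle = t_tx + RTT = 0.246838 s.
Utilization = t_tx / cycle = 0.00683761/0.246838 = 2.770 %.

2.770 %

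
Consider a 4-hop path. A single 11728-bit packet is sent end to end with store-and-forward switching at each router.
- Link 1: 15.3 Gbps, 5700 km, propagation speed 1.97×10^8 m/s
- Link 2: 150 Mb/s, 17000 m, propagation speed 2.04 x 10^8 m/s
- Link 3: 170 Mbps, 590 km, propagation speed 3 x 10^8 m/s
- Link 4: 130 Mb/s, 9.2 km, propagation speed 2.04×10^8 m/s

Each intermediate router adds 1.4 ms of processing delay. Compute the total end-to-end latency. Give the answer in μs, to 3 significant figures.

35500 μs

Transmission delays (L/R per hop): 0.766536, 78.1867, 68.9882, 90.2154 μs; sum = 238.157 μs.
Propagation delays (d/s per hop): 28934, 83.3333, 1966.67, 45.098 μs; sum = 31029.1 μs.
Processing at 3 router(s): 3 × 1.4 ms = 4200 μs.
End-to-end = 35500 μs.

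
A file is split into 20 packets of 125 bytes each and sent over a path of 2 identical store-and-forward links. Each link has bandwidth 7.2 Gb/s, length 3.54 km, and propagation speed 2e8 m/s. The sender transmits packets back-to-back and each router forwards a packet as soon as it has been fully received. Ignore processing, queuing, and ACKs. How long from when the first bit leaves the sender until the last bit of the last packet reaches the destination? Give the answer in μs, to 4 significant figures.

Per-hop transmission t_tx = L/R = 1000/7200000000 = 0.138889 μs.
Per-hop propagation t_prop = 3540/200000000 = 17.7 μs.
Pipeline fill: first packet needs 2·t_tx to clear all hops; remaining 19 packets each add one t_tx.
Total = (2+20-1)·t_tx + 2·t_prop = 21·0.138889 + 2·17.7 = 38.32 μs.

38.32 μs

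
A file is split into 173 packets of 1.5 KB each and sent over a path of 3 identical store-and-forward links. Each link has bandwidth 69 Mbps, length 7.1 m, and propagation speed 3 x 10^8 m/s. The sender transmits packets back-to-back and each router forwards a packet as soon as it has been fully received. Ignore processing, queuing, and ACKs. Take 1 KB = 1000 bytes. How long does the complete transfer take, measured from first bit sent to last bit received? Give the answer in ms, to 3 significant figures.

30.4 ms

Per-hop transmission t_tx = L/R = 12000/69000000 = 0.173913 ms.
Per-hop propagation t_prop = 7.1/300000000 = 2.36667e-05 ms.
Pipeline fill: first packet needs 3·t_tx to clear all hops; remaining 172 packets each add one t_tx.
Total = (3+173-1)·t_tx + 3·t_prop = 175·0.173913 + 3·2.36667e-05 = 30.4 ms.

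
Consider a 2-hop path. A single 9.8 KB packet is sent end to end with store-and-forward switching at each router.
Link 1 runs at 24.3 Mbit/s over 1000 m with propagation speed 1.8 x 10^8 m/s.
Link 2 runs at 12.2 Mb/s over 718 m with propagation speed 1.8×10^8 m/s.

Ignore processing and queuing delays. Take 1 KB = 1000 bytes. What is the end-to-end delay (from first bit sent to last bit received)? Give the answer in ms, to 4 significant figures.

L = 78400 bits.
Transmission delays (L/R per hop): 3.22634, 6.42623 ms; sum = 9.65257 ms.
Propagation delays (d/s per hop): 0.00555556, 0.00398889 ms; sum = 0.00954444 ms.
End-to-end = 9.662 ms.

9.662 ms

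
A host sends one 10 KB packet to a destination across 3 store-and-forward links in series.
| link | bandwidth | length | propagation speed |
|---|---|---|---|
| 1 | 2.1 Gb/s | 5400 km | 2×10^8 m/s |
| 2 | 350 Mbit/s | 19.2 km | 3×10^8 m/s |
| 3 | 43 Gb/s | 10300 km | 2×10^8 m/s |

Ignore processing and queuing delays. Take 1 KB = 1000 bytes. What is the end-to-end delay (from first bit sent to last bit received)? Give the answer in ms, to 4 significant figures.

L = 80000 bits.
Transmission delays (L/R per hop): 0.0380952, 0.228571, 0.00186047 ms; sum = 0.268527 ms.
Propagation delays (d/s per hop): 27, 0.064, 51.5 ms; sum = 78.564 ms.
End-to-end = 78.83 ms.

78.83 ms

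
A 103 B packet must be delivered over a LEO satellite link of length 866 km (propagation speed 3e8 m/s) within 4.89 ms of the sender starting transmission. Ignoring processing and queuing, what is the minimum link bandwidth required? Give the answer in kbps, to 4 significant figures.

411.3 kbps

L = 824 bits.
Propagation delay = 866000 / 300000000 = 2.88667 ms.
Transmission budget = 4.89 − 2.88667 = 2.00333 ms.
R ≥ L / t_tx = 824 bits / 0.00200333 s = 411.3 kbps.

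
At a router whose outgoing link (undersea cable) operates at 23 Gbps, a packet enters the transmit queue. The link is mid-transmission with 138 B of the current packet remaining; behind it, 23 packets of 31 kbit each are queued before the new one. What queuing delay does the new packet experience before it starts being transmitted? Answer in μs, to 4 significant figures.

31.05 μs

Each queued packet: L/R = 31000/23000000000 = 1.34783 μs.
23 queued → 31 μs.
Plus remaining 1104 bits of current packet: 0.048 μs.
Queuing delay = 31.05 μs.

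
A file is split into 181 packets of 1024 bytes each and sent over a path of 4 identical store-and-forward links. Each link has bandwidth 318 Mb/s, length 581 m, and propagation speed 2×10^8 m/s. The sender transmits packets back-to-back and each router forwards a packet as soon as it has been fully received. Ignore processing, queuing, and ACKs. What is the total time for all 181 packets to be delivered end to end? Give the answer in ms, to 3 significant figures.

4.75 ms

Per-hop transmission t_tx = L/R = 8192/318000000 = 0.025761 ms.
Per-hop propagation t_prop = 581/200000000 = 0.002905 ms.
Pipeline fill: first packet needs 4·t_tx to clear all hops; remaining 180 packets each add one t_tx.
Total = (4+181-1)·t_tx + 4·t_prop = 184·0.025761 + 4·0.002905 = 4.75 ms.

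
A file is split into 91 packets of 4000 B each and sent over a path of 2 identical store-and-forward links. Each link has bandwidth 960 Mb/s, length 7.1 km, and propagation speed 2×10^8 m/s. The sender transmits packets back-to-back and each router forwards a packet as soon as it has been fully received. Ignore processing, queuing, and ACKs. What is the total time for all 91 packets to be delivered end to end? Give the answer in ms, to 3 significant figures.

3.14 ms

Per-hop transmission t_tx = L/R = 32000/960000000 = 0.0333333 ms.
Per-hop propagation t_prop = 7100/200000000 = 0.0355 ms.
Pipeline fill: first packet needs 2·t_tx to clear all hops; remaining 90 packets each add one t_tx.
Total = (2+91-1)·t_tx + 2·t_prop = 92·0.0333333 + 2·0.0355 = 3.14 ms.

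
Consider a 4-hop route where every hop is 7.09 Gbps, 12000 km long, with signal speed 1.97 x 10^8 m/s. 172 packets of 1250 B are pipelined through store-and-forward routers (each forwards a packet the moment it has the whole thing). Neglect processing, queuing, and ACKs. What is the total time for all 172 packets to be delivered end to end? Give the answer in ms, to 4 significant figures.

Per-hop transmission t_tx = L/R = 10000/7090000000 = 0.00141044 ms.
Per-hop propagation t_prop = 12000000/197000000 = 60.9137 ms.
Pipeline fill: first packet needs 4·t_tx to clear all hops; remaining 171 packets each add one t_tx.
Total = (4+172-1)·t_tx + 4·t_prop = 175·0.00141044 + 4·60.9137 = 243.9 ms.

243.9 ms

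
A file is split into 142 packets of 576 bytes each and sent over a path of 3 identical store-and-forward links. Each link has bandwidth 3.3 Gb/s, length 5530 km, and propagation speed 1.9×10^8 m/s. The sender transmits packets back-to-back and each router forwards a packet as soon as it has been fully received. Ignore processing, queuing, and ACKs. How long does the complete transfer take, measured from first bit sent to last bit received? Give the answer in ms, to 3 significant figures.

87.5 ms

Per-hop transmission t_tx = L/R = 4608/3300000000 = 0.00139636 ms.
Per-hop propagation t_prop = 5530000/190000000 = 29.1053 ms.
Pipeline fill: first packet needs 3·t_tx to clear all hops; remaining 141 packets each add one t_tx.
Total = (3+142-1)·t_tx + 3·t_prop = 144·0.00139636 + 3·29.1053 = 87.5 ms.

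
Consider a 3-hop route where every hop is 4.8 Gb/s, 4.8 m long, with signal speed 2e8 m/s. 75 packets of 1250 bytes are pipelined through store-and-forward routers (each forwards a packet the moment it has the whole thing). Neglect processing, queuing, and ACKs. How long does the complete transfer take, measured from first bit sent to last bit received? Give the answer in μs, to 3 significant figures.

Per-hop transmission t_tx = L/R = 10000/4800000000 = 2.08333 μs.
Per-hop propagation t_prop = 4.8/200000000 = 0.024 μs.
Pipeline fill: first packet needs 3·t_tx to clear all hops; remaining 74 packets each add one t_tx.
Total = (3+75-1)·t_tx + 3·t_prop = 77·2.08333 + 3·0.024 = 160 μs.

160 μs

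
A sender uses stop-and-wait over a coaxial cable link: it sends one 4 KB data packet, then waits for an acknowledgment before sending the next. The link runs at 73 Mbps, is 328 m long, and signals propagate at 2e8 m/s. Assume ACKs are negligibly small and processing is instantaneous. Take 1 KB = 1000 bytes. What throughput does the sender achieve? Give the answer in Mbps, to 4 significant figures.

72.46 Mbps

t_tx = L/R = 32000/73000000 = 0.000438356 s.
t_prop = 328/200000000 = 1.64e-06 s; RTT = 3.28e-06 s.
Cycle = t_tx + RTT = 0.000441636 s.
Throughput = L / cycle = 32000 / 0.000441636 = 72.46 Mbps.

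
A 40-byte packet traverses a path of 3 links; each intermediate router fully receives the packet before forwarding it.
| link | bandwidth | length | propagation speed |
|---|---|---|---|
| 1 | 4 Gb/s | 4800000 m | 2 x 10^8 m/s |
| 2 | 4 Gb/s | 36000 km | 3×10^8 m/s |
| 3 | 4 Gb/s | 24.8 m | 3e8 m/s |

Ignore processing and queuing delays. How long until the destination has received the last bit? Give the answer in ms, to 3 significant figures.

L = 40 × 8 = 320 bits.
Transmission delay per hop = L/R = 320/4000000000 = 8e-05 ms; 3 hops → 0.00024 ms.
Propagation delays (d/s per hop): 24, 120, 8.26667e-05 ms; sum = 144 ms.
End-to-end = 144 ms.

144 ms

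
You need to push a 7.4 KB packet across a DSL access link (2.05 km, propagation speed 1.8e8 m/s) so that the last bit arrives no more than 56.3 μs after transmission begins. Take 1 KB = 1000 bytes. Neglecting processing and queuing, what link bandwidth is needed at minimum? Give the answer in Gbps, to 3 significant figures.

1.32 Gbps

L = 59200 bits.
Propagation delay = 2050 / 180000000 = 11.3889 μs.
Transmission budget = 56.3 − 11.3889 = 44.9111 μs.
R ≥ L / t_tx = 59200 bits / 4.49111e-05 s = 1.32 Gbps.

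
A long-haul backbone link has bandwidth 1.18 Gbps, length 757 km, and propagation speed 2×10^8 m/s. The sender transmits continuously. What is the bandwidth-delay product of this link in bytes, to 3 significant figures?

558000 bytes

Propagation delay = 757000 / 200000000 = 0.003785 s.
BDP = R × t_prop = 1180000000 × 0.003785 = 4466300 bits.
In bytes: 4466300/8 = 558000 bytes.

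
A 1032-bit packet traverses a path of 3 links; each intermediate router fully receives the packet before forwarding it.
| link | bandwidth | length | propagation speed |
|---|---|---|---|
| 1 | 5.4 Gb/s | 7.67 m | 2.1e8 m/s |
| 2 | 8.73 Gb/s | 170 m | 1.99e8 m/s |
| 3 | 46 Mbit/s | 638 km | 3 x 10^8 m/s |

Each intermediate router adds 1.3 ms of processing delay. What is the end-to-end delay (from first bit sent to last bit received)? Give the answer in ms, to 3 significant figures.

4.75 ms

Transmission delays (L/R per hop): 0.000191111, 0.000118213, 0.0224348 ms; sum = 0.0227441 ms.
Propagation delays (d/s per hop): 3.65238e-05, 0.000854271, 2.12667 ms; sum = 2.12756 ms.
Processing at 2 router(s): 2 × 1.3 ms = 2.6 ms.
End-to-end = 4.75 ms.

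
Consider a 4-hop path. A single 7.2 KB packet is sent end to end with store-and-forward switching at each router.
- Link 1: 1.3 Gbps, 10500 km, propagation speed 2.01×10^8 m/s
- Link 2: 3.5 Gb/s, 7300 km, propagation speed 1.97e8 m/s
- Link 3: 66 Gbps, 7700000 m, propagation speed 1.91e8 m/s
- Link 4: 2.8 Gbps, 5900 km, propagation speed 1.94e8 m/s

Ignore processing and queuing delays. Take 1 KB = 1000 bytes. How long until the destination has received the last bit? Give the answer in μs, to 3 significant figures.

L = 57600 bits.
Transmission delays (L/R per hop): 44.3077, 16.4571, 0.872727, 20.5714 μs; sum = 82.209 μs.
Propagation delays (d/s per hop): 52238.8, 37055.8, 40314.1, 30412.4 μs; sum = 160021 μs.
End-to-end = 160000 μs.

160000 μs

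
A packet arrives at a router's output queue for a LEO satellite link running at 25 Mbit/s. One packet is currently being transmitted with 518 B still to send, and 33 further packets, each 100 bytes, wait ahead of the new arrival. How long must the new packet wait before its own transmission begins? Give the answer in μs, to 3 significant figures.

1220 μs

Each queued packet: L/R = 800/25000000 = 32 μs.
33 queued → 1056 μs.
Plus remaining 4144 bits of current packet: 165.76 μs.
Queuing delay = 1220 μs.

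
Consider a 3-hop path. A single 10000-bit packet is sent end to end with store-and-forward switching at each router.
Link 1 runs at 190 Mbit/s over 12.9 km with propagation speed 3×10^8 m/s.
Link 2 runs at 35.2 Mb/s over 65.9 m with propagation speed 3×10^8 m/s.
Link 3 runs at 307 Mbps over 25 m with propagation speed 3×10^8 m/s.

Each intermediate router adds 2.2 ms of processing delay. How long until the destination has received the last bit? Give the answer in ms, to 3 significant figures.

4.81 ms

Transmission delays (L/R per hop): 0.0526316, 0.284091, 0.0325733 ms; sum = 0.369296 ms.
Propagation delays (d/s per hop): 0.043, 0.000219667, 8.33333e-05 ms; sum = 0.043303 ms.
Processing at 2 router(s): 2 × 2.2 ms = 4.4 ms.
End-to-end = 4.81 ms.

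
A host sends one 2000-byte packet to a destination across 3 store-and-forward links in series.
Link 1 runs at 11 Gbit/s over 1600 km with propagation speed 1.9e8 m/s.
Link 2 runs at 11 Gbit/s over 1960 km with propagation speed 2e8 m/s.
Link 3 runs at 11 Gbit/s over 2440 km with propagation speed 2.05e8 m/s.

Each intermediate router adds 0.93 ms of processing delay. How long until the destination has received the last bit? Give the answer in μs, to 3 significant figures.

32000 μs

L = 2000 × 8 = 16000 bits.
Transmission delay per hop = L/R = 16000/11000000000 = 1.45455 μs; 3 hops → 4.36364 μs.
Propagation delays (d/s per hop): 8421.05, 9800, 11902.4 μs; sum = 30123.5 μs.
Processing at 2 router(s): 2 × 0.93 ms = 1860 μs.
End-to-end = 32000 μs.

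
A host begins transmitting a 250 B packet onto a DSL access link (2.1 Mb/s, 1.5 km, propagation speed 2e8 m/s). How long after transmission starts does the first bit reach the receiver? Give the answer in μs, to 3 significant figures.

7.50 μs

First bit experiences only propagation delay: d/s = 1500/200000000 = 7.50 μs.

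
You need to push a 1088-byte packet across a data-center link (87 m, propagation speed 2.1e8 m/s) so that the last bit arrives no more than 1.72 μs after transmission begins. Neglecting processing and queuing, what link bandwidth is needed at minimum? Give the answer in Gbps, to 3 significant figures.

6.67 Gbps

L = 8704 bits.
Propagation delay = 87 / 210000000 = 0.414286 μs.
Transmission budget = 1.72 − 0.414286 = 1.30571 μs.
R ≥ L / t_tx = 8704 bits / 1.30571e-06 s = 6.67 Gbps.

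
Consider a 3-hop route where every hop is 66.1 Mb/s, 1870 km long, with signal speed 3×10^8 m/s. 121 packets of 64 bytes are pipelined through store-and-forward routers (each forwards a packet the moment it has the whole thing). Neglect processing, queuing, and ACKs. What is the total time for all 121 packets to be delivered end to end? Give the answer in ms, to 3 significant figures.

19.7 ms

Per-hop transmission t_tx = L/R = 512/6.61e+07 = 0.00774584 ms.
Per-hop propagation t_prop = 1870000/300000000 = 6.23333 ms.
Pipeline fill: first packet needs 3·t_tx to clear all hops; remaining 120 packets each add one t_tx.
Total = (3+121-1)·t_tx + 3·t_prop = 123·0.00774584 + 3·6.23333 = 19.7 ms.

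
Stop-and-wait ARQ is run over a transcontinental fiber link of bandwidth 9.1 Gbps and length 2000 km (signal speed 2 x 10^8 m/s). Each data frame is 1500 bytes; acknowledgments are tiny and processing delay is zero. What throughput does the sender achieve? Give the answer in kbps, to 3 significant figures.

t_tx = L/R = 12000/9100000000 = 1.31868e-06 s.
t_prop = 2000000/200000000 = 0.01 s; RTT = 0.02 s.
Cycle = t_tx + RTT = 0.0200013 s.
Throughput = L / cycle = 12000 / 0.0200013 = 600 kbps.

600 kbps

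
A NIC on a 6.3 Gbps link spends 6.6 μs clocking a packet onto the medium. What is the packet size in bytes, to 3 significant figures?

5200 bytes

L = R × t_tx = 6300000000 b/s × 6.6e-06 s = 41580 bits.
In bytes: 41580 / 8 = 5200 bytes.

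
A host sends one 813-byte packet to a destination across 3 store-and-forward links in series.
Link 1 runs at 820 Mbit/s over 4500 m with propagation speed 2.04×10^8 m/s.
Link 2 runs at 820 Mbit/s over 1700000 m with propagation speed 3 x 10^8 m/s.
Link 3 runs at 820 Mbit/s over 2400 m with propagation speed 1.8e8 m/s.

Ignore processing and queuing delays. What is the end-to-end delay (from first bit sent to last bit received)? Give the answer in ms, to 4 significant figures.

L = 813 × 8 = 6504 bits.
Transmission delay per hop = L/R = 6504/820000000 = 0.00793171 ms; 3 hops → 0.0237951 ms.
Propagation delays (d/s per hop): 0.0220588, 5.66667, 0.0133333 ms; sum = 5.70206 ms.
End-to-end = 5.726 ms.

5.726 ms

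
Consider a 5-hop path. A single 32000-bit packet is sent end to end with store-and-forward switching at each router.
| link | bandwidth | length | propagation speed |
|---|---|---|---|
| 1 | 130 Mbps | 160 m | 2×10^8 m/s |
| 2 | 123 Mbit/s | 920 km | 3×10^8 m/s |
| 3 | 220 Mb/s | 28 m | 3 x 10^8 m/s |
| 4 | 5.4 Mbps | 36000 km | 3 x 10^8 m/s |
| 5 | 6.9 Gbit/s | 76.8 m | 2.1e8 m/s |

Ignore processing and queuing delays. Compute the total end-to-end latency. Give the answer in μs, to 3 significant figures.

Transmission delays (L/R per hop): 246.154, 260.163, 145.455, 5925.93, 4.63768 μs; sum = 6582.33 μs.
Propagation delays (d/s per hop): 0.8, 3066.67, 0.0933333, 120000, 0.365714 μs; sum = 123068 μs.
End-to-end = 130000 μs.

130000 μs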